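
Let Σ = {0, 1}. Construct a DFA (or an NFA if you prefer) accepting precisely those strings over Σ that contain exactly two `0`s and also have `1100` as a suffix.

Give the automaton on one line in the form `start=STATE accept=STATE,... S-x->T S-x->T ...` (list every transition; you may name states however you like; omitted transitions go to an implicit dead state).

start=q0 accept=q5 q0-0->q1 q0-1->q2 q1-0->q1 q1-1->q1 q2-0->q1 q2-1->q3 q3-0->q4 q3-1->q3 q4-0->q5 q4-1->q1 q5-0->q1 q5-1->q1

Build one automaton per condition and run them in lockstep. The first has 4 states tracking the count of `0`s, saturating at 3; the second has 5 states tracking how much of the suffix `1100` has currently been matched. A product state is a pair (one from each), accepting exactly when both do. Equivalent product states are then merged.
6 states suffice.
        0   1  
>  q0   q1  q2 
   q1   q1  q1 
   q2   q1  q3 
   q3   q4  q3 
   q4   q5  q1 
 * q5   q1  q1 
(> = start, * = accepting)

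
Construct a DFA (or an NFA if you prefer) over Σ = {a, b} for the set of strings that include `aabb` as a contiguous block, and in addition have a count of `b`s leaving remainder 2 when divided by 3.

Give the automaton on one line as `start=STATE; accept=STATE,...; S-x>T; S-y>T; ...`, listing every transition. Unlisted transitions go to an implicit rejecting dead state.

start=q0; accept=q9; q0-a>q1; q0-b>q2; q1-a>q3; q1-b>q2; q2-a>q4; q2-b>q5; q3-a>q3; q3-b>q6; q4-a>q7; q4-b>q5; q5-a>q8; q5-b>q0; q6-a>q4; q6-b>q9; q7-a>q7; q7-b>q10; q8-a>q11; q8-b>q0; q9-a>q9; q9-b>q12; q10-a>q8; q10-b>q12; q11-a>q11; q11-b>q13; q12-a>q12; q12-b>q14; q13-a>q1; q13-b>q14; q14-a>q14; q14-b>q9

Build one automaton per condition and run them in lockstep. The first has 5 states tracking whether and how much of `aabb` has been seen; the second has 3 states tracking the count of `b`s modulo 3. A product state is a pair (one from each), accepting exactly when both do.
15 states suffice.
          a    b  
>  q0     q1   q2 
   q1     q3   q2 
   q2     q4   q5 
   q3     q3   q6 
   q4     q7   q5 
   q5     q8   q0 
   q6     q4   q9 
   q7     q7  q10 
   q8    q11   q0 
 * q9     q9  q12 
   q10    q8  q12 
   q11   q11  q13 
   q12   q12  q14 
   q13    q1  q14 
   q14   q14   q9 
(> = start, * = accepting)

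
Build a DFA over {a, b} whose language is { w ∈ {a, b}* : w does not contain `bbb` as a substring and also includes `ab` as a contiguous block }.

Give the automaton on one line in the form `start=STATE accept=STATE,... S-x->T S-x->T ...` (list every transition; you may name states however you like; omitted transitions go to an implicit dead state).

Run two small machines in parallel and take their product. One (4 states) tracks partial matches of the forbidden pattern `bbb`; the other (3 states) tracks whether and how much of `ab` has been seen. Each combined state is a pair, one component from each; accept when both components accept. Minimizing collapses redundant product states.
With 8 states:
        a   b  
>  q0   q1  q2 
   q1   q1  q3 
   q2   q1  q4 
 * q3   q5  q6 
   q4   q1  q7 
 * q5   q5  q3 
 * q6   q5  q7 
   q7   q7  q7 
(> = start, * = accepting)

start=q0 accept=q3,q5,q6 q0-a->q1 q0-b->q2 q1-a->q1 q1-b->q3 q2-a->q1 q2-b->q4 q3-a->q5 q3-b->q6 q4-a->q1 q4-b->q7 q5-a->q5 q5-b->q3 q6-a->q5 q6-b->q7 q7-a->q7 q7-b->q7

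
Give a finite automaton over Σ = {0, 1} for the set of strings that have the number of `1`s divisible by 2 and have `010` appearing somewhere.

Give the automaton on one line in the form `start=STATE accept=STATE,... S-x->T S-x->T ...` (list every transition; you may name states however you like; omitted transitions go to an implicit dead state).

start=q0 accept=q7 q0-0->q1 q0-1->q2 q1-0->q1 q1-1->q3 q2-0->q4 q2-1->q0 q3-0->q5 q3-1->q0 q4-0->q4 q4-1->q6 q5-0->q5 q5-1->q7 q6-0->q7 q6-1->q2 q7-0->q7 q7-1->q5

Handle the two conditions separately and then intersect. The first has 2 states tracking the count of `1`s modulo 2; the second has 4 states tracking whether and how much of `010` has been seen. A product state is a pair (one from each), accepting exactly when both do.
An 8-state machine:
        0   1  
>  q0   q1  q2 
   q1   q1  q3 
   q2   q4  q0 
   q3   q5  q0 
   q4   q4  q6 
   q5   q5  q7 
   q6   q7  q2 
 * q7   q7  q5 
(> = start, * = accepting)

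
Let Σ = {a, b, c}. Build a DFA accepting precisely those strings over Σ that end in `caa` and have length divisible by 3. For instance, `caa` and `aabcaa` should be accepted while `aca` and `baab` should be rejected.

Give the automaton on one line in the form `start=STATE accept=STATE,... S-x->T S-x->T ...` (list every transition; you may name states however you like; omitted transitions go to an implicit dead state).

Build one automaton per condition and run them in lockstep. The first has 4 states tracking how much of the suffix `caa` has currently been matched; the second has 3 states tracking the input length modulo 3. A product state is a pair (one from each), accepting exactly when both do.
12 states suffice.
          a    b    c  
>  S0     S1   S1   S2 
   S1     S3   S3   S4 
   S2     S5   S3   S4 
   S3     S0   S0   S6 
   S4     S7   S0   S6 
   S5     S8   S0   S6 
   S6     S9   S1   S2 
   S7    S10   S1   S2 
 * S8     S1   S1   S2 
   S9    S11   S3   S4 
   S10    S3   S3   S4 
   S11    S0   S0   S6 
(> = start, * = accepting)

start=S0 accept=S8 S0-a->S1 S0-b->S1 S0-c->S2 S1-a->S3 S1-b->S3 S1-c->S4 S2-a->S5 S2-b->S3 S2-c->S4 S3-a->S0 S3-b->S0 S3-c->S6 S4-a->S7 S4-b->S0 S4-c->S6 S5-a->S8 S5-b->S0 S5-c->S6 S6-a->S9 S6-b->S1 S6-c->S2 S7-a->S10 S7-b->S1 S7-c->S2 S8-a->S1 S8-b->S1 S8-c->S2 S9-a->S11 S9-b->S3 S9-c->S4 S10-a->S3 S10-b->S3 S10-c->S4 S11-a->S0 S11-b->S0 S11-c->S6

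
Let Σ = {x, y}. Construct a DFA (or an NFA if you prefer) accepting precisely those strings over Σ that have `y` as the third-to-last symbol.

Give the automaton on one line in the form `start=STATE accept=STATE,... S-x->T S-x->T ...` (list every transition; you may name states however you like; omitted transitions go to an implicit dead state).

Because acceptance depends on a position counted from the end, the machine has to buffer the most recent 3 symbols. Make each state the string of the last up-to-3 symbols read; on input `x` shift the window left and append `x`. Accept when the buffered window has length 3 and begins with `y`.
          x    y  
>  s0     s1   s2 
   s1     s3   s4 
   s2     s5   s6 
   s3     s7   s8 
   s4     s9  s10 
   s5    s11  s12 
   s6    s13  s14 
   s7     s7   s8 
   s8     s9  s10 
   s9    s11  s12 
   s10   s13  s14 
 * s11    s7   s8 
 * s12    s9  s10 
 * s13   s11  s12 
 * s14   s13  s14 
(> = start, * = accepting)

start=s0 accept=s11,s12,s13,s14 s0-x->s1 s0-y->s2 s1-x->s3 s1-y->s4 s2-x->s5 s2-y->s6 s3-x->s7 s3-y->s8 s4-x->s9 s4-y->s10 s5-x->s11 s5-y->s12 s6-x->s13 s6-y->s14 s7-x->s7 s7-y->s8 s8-x->s9 s8-y->s10 s9-x->s11 s9-y->s12 s10-x->s13 s10-y->s14 s11-x->s7 s11-y->s8 s12-x->s9 s12-y->s10 s13-x->s11 s13-y->s12 s14-x->s13 s14-y->s14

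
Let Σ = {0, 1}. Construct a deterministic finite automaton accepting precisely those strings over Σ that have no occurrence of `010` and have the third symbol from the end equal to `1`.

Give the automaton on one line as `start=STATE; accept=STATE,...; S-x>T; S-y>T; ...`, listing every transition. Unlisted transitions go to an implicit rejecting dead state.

start=A; accept=H,I,J,K; A-0>B; A-1>C; B-0>B; B-1>D; C-0>E; C-1>F; D-0>G; D-1>F; E-0>H; E-1>I; F-0>J; F-1>K; G-0>G; G-1>G; H-0>B; H-1>D; I-0>G; I-1>F; J-0>H; J-1>I; K-0>J; K-1>K

Build one automaton per condition and run them in lockstep. One (4 states) tracks partial matches of the forbidden pattern `010`; the other (15 states) tracks the last 3 symbols read. Each combined state is a pair, one component from each; accept when both components accept. Equivalent product states are then merged.
An 11-state machine:
       0  1 
>  A   B  C 
   B   B  D 
   C   E  F 
   D   G  F 
   E   H  I 
   F   J  K 
   G   G  G 
 * H   B  D 
 * I   G  F 
 * J   H  I 
 * K   J  K 
(> = start, * = accepting)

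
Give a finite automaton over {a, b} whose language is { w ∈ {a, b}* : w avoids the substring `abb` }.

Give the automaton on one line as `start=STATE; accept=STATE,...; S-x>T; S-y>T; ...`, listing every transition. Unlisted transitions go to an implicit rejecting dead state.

start=S0; accept=S0,S1,S2; S0-a>S1; S0-b>S0; S1-a>S1; S1-b>S2; S2-a>S1; S2-b>S3; S3-a>S3; S3-b>S3

This is the complement of 'contains `abb`'. Use the same substring-matching states — S0 through S3 holding how much of `abb` has just been matched — but flip the accepting set: everything except the trap S3 accepts.
With 4 states:
        a   b  
>* S0   S1  S0 
 * S1   S1  S2 
 * S2   S1  S3 
   S3   S3  S3 
(> = start, * = accepting)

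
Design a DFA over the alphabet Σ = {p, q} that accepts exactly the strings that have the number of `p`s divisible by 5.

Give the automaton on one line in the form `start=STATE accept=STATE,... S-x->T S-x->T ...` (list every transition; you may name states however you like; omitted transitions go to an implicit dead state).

start=s0 accept=s0 s0-p->s1 s0-q->s0 s1-p->s2 s1-q->s1 s2-p->s3 s2-q->s2 s3-p->s4 s3-q->s3 s4-p->s0 s4-q->s4

The only thing that matters is how many `p`s have appeared, reduced mod 5. Use one state per residue: s0 for 0, …, s4 for 4. Reading `p` moves to the next residue; anything else stays put. s0 is accepting.
        p   q  
>* s0   s1  s0 
   s1   s2  s1 
   s2   s3  s2 
   s3   s4  s3 
   s4   s0  s4 
(> = start, * = accepting)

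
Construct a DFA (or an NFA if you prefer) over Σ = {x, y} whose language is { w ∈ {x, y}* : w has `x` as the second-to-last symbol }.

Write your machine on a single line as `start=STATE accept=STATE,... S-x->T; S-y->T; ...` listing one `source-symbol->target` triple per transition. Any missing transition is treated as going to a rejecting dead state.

start=A; accept=D,E; A-x->B; A-y->C; B-x->D; B-y->E; C-x->F; C-y->G; D-x->D; D-y->E; E-x->F; E-y->G; F-x->D; F-y->E; G-x->F; G-y->G

Because acceptance depends on a position counted from the end, the machine has to buffer the most recent 2 symbols. Make each state the string of the last up-to-2 symbols read; on input `x` shift the window left and append `x`. Accept when the buffered window has length 2 and begins with `x`.
With 7 states:
       x  y 
>  A   B  C 
   B   D  E 
   C   F  G 
 * D   D  E 
 * E   F  G 
   F   D  E 
   G   F  G 
(> = start, * = accepting)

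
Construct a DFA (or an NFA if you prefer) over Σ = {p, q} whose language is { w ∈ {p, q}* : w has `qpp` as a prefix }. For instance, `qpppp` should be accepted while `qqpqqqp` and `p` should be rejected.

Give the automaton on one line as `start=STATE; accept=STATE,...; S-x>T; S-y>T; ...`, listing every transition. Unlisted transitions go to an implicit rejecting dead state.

Check the first 3 symbols one by one: s0 through s2 record how many have matched `qpp` so far; any wrong symbol goes to the dead state s4. After all 3 match we enter the accepting sink s3.
A 5-state machine:
        p   q  
>  s0   s4  s1 
   s1   s2  s4 
   s2   s3  s4 
 * s3   s3  s3 
   s4   s4  s4 
(> = start, * = accepting)

start=s0; accept=s3; s0-p>s4; s0-q>s1; s1-p>s2; s1-q>s4; s2-p>s3; s2-q>s4; s3-p>s3; s3-q>s3; s4-p>s4; s4-q>s4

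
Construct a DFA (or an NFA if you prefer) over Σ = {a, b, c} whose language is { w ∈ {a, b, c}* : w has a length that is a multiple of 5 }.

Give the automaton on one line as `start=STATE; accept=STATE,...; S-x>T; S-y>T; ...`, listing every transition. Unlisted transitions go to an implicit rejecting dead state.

Count input length modulo 5: every symbol advances one step around the cycle s0 → s1 → s2 → s3 → s4 → s0. Accept at s0.
5 states suffice.
        a   b   c  
>* s0   s1  s1  s1 
   s1   s2  s2  s2 
   s2   s3  s3  s3 
   s3   s4  s4  s4 
   s4   s0  s0  s0 
(> = start, * = accepting)

start=s0; accept=s0; s0-a>s1; s0-b>s1; s0-c>s1; s1-a>s2; s1-b>s2; s1-c>s2; s2-a>s3; s2-b>s3; s2-c>s3; s3-a>s4; s3-b>s4; s3-c>s4; s4-a>s0; s4-b>s0; s4-c>s0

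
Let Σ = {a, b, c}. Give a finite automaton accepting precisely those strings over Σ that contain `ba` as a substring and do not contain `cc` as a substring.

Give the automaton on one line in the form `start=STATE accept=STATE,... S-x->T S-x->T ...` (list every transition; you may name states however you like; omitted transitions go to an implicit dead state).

start=q0 accept=q3,q5 q0-a->q0 q0-b->q1 q0-c->q2 q1-a->q3 q1-b->q1 q1-c->q2 q2-a->q0 q2-b->q1 q2-c->q4 q3-a->q3 q3-b->q3 q3-c->q5 q4-a->q4 q4-b->q6 q4-c->q4 q5-a->q3 q5-b->q3 q5-c->q7 q6-a->q7 q6-b->q6 q6-c->q4 q7-a->q7 q7-b->q7 q7-c->q7

Build one automaton per condition and run them in lockstep. One (3 states) tracks whether and how much of `ba` has been seen; the other (3 states) tracks partial matches of the forbidden pattern `cc`. Each combined state is a pair, one component from each; accept when both components accept.
With 8 states:
        a   b   c  
>  q0   q0  q1  q2 
   q1   q3  q1  q2 
   q2   q0  q1  q4 
 * q3   q3  q3  q5 
   q4   q4  q6  q4 
 * q5   q3  q3  q7 
   q6   q7  q6  q4 
   q7   q7  q7  q7 
(> = start, * = accepting)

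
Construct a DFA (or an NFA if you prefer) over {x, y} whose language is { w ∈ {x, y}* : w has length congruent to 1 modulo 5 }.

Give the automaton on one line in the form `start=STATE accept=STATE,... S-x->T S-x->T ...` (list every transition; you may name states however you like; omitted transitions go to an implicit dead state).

start=q0 accept=q1 q0-x->q1 q0-y->q1 q1-x->q2 q1-y->q2 q2-x->q3 q2-y->q3 q3-x->q4 q3-y->q4 q4-x->q0 q4-y->q0

Only the length mod 5 matters, so use a 5-cycle: from any state, every input symbol moves to the next state, wrapping q4 back to q0. Mark q1 accepting.
5 states suffice.
        x   y  
>  q0   q1  q1 
 * q1   q2  q2 
   q2   q3  q3 
   q3   q4  q4 
   q4   q0  q0 
(> = start, * = accepting)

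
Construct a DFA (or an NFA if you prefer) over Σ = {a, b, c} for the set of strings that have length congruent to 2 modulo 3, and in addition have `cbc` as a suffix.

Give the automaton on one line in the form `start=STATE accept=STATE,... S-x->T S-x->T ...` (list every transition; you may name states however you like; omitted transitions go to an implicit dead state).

start=q0 accept=q11 q0-a->q1 q0-b->q1 q0-c->q2 q1-a->q3 q1-b->q3 q1-c->q4 q2-a->q3 q2-b->q5 q2-c->q4 q3-a->q0 q3-b->q0 q3-c->q6 q4-a->q0 q4-b->q7 q4-c->q6 q5-a->q0 q5-b->q0 q5-c->q8 q6-a->q1 q6-b->q9 q6-c->q2 q7-a->q1 q7-b->q1 q7-c->q10 q8-a->q1 q8-b->q9 q8-c->q2 q9-a->q3 q9-b->q3 q9-c->q11 q10-a->q3 q10-b->q5 q10-c->q4 q11-a->q0 q11-b->q7 q11-c->q6

Build one automaton per condition and run them in lockstep. The first has 3 states tracking the input length modulo 3; the second has 4 states tracking how much of the suffix `cbc` has currently been matched. A product state is a pair (one from each), accepting exactly when both do.
12 states suffice.
          a    b    c  
>  q0     q1   q1   q2 
   q1     q3   q3   q4 
   q2     q3   q5   q4 
   q3     q0   q0   q6 
   q4     q0   q7   q6 
   q5     q0   q0   q8 
   q6     q1   q9   q2 
   q7     q1   q1  q10 
   q8     q1   q9   q2 
   q9     q3   q3  q11 
   q10    q3   q5   q4 
 * q11    q0   q7   q6 
(> = start, * = accepting)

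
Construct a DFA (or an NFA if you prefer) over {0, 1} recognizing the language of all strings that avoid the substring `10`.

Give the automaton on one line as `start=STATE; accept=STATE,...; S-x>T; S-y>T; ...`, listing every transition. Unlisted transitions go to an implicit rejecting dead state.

Track partial matches of the forbidden pattern `10`. State q2 is a dead state reached once `10` has occurred; every other state accepts. q0 means no part of `10` is currently matched.
3 states suffice.
        0   1  
>* q0   q0  q1 
 * q1   q2  q1 
   q2   q2  q2 
(> = start, * = accepting)

start=q0; accept=q0,q1; q0-0>q0; q0-1>q1; q1-0>q2; q1-1>q1; q2-0>q2; q2-1>q2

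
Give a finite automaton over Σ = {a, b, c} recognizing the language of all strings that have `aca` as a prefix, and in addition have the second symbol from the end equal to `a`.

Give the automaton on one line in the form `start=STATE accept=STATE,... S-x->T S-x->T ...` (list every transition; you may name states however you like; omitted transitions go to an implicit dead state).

Handle the two conditions separately and then intersect. The first has 5 states tracking whether the input so far still matches the prefix `aca`; the second has 13 states tracking the last 2 symbols read. A product state is a pair (one from each), accepting exactly when both do.
23 states suffice.
          a    b    c  
>  q0     q1   q2   q3 
   q1     q4   q5   q6 
   q2     q7   q8   q9 
   q3    q10  q11  q12 
   q4     q4   q5  q13 
   q5     q7   q8   q9 
   q6    q14  q11  q12 
   q7     q4   q5  q13 
   q8     q7   q8   q9 
   q9    q10  q11  q12 
   q10    q4   q5  q13 
   q11    q7   q8   q9 
   q12   q10  q11  q12 
   q13   q10  q11  q12 
   q14   q15  q16  q17 
 * q15   q15  q16  q17 
 * q16   q18  q19  q20 
 * q17   q14  q21  q22 
   q18   q15  q16  q17 
   q19   q18  q19  q20 
   q20   q14  q21  q22 
   q21   q18  q19  q20 
   q22   q14  q21  q22 
(> = start, * = accepting)

start=q0 accept=q15,q16,q17 q0-a->q1 q0-b->q2 q0-c->q3 q1-a->q4 q1-b->q5 q1-c->q6 q2-a->q7 q2-b->q8 q2-c->q9 q3-a->q10 q3-b->q11 q3-c->q12 q4-a->q4 q4-b->q5 q4-c->q13 q5-a->q7 q5-b->q8 q5-c->q9 q6-a->q14 q6-b->q11 q6-c->q12 q7-a->q4 q7-b->q5 q7-c->q13 q8-a->q7 q8-b->q8 q8-c->q9 q9-a->q10 q9-b->q11 q9-c->q12 q10-a->q4 q10-b->q5 q10-c->q13 q11-a->q7 q11-b->q8 q11-c->q9 q12-a->q10 q12-b->q11 q12-c->q12 q13-a->q10 q13-b->q11 q13-c->q12 q14-a->q15 q14-b->q16 q14-c->q17 q15-a->q15 q15-b->q16 q15-c->q17 q16-a->q18 q16-b->q19 q16-c->q20 q17-a->q14 q17-b->q21 q17-c->q22 q18-a->q15 q18-b->q16 q18-c->q17 q19-a->q18 q19-b->q19 q19-c->q20 q20-a->q14 q20-b->q21 q20-c->q22 q21-a->q18 q21-b->q19 q21-c->q20 q22-a->q14 q22-b->q21 q22-c->q22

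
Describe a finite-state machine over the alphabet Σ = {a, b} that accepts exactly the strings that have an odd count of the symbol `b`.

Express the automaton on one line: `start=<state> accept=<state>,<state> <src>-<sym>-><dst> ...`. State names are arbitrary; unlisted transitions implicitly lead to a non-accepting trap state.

Keep the running count of `b`s modulo 2: each `b` advances along the cycle q0 → q1 → q0 while other symbols loop. Accept at q1.
A 2-state machine:
        a   b  
>  q0   q0  q1 
 * q1   q1  q0 
(> = start, * = accepting)

start=q0 accept=q1 q0-a->q0 q0-b->q1 q1-a->q1 q1-b->q0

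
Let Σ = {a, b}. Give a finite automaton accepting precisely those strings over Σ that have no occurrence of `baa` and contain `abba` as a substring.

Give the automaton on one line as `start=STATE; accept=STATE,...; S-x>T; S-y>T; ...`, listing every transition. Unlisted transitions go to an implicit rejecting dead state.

Handle the two conditions separately and then intersect. One (4 states) tracks partial matches of the forbidden pattern `baa`; the other (5 states) tracks whether and how much of `abba` has been seen. Each combined state is a pair, one component from each; accept when both components accept. Minimizing collapses redundant product states.
        a   b  
>  s0   s1  s2 
   s1   s1  s3 
   s2   s4  s2 
   s3   s4  s5 
   s4   s6  s3 
   s5   s7  s2 
   s6   s6  s6 
 * s7   s6  s8 
 * s8   s7  s8 
(> = start, * = accepting)

start=s0; accept=s7,s8; s0-a>s1; s0-b>s2; s1-a>s1; s1-b>s3; s2-a>s4; s2-b>s2; s3-a>s4; s3-b>s5; s4-a>s6; s4-b>s3; s5-a>s7; s5-b>s2; s6-a>s6; s6-b>s6; s7-a>s6; s7-b>s8; s8-a>s7; s8-b>s8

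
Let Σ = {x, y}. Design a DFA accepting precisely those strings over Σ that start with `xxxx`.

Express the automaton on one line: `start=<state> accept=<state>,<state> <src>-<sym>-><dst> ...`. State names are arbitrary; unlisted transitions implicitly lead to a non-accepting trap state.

start=S0 accept=S4 S0-x->S1 S0-y->S5 S1-x->S2 S1-y->S5 S2-x->S3 S2-y->S5 S3-x->S4 S3-y->S5 S4-x->S4 S4-y->S4 S5-x->S5 S5-y->S5

Walk along `xxxx` while the input agrees: from S0 take `x` to S1, and so on. Any deviation drops to the rejecting sink S5. Once S4 is reached the prefix is confirmed and every continuation is accepted.
        x   y  
>  S0   S1  S5 
   S1   S2  S5 
   S2   S3  S5 
   S3   S4  S5 
 * S4   S4  S4 
   S5   S5  S5 
(> = start, * = accepting)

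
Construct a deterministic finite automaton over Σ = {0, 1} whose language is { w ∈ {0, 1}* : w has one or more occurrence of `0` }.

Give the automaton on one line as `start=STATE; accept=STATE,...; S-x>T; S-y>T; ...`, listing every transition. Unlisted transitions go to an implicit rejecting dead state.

start=s0; accept=s1,s2; s0-0>s1; s0-1>s0; s1-0>s2; s1-1>s1; s2-0>s2; s2-1>s2

Count `0`s, saturating at 2: state s0 means no `0` yet, s1 means one `0` seen, s2 means more than one. Each `0` increments (capped at s2); other symbols loop. Accept from {s1, s2}.
3 states suffice.
        0   1  
>  s0   s1  s0 
 * s1   s2  s1 
 * s2   s2  s2 
(> = start, * = accepting)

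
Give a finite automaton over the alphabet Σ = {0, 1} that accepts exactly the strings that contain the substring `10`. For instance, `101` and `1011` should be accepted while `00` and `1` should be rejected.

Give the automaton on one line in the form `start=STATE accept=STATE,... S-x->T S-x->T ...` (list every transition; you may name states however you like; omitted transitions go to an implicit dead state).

States q0..q1 record the length of the longest prefix of `10` that matches the current input suffix. Reaching q2 means `10` has been seen, and we stay there forever. Accept from q2.
        0   1  
>  q0   q0  q1 
   q1   q2  q1 
 * q2   q2  q2 
(> = start, * = accepting)

start=q0 accept=q2 q0-0->q0 q0-1->q1 q1-0->q2 q1-1->q1 q2-0->q2 q2-1->q2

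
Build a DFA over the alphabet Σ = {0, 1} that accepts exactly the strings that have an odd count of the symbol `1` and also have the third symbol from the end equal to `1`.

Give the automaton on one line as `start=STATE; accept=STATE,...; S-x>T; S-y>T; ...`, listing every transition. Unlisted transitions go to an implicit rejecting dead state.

start=q0; accept=q4,q7,q10,q11; q0-0>q0; q0-1>q1; q1-0>q2; q1-1>q3; q2-0>q4; q2-1>q5; q3-0>q6; q3-1>q7; q4-0>q8; q4-1>q5; q5-0>q6; q5-1>q9; q6-0>q0; q6-1>q10; q7-0>q11; q7-1>q3; q8-0>q8; q8-1>q5; q9-0>q11; q9-1>q3; q10-0>q2; q10-1>q3; q11-0>q4; q11-1>q5

Run two small machines in parallel and take their product. One (2 states) tracks the count of `1`s modulo 2; the other (15 states) tracks the last 3 symbols read. Each combined state is a pair, one component from each; accept when both components accept. Minimizing collapses redundant product states.
          0    1  
>  q0     q0   q1 
   q1     q2   q3 
   q2     q4   q5 
   q3     q6   q7 
 * q4     q8   q5 
   q5     q6   q9 
   q6     q0  q10 
 * q7    q11   q3 
   q8     q8   q5 
   q9    q11   q3 
 * q10    q2   q3 
 * q11    q4   q5 
(> = start, * = accepting)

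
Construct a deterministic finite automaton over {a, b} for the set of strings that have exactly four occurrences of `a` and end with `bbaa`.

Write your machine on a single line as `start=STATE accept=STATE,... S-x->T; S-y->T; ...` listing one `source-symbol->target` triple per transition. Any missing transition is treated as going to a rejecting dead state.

start=q0; accept=q7; q0-a->q1; q0-b->q0; q1-a->q2; q1-b->q1; q2-a->q3; q2-b->q4; q3-a->q3; q3-b->q3; q4-a->q3; q4-b->q5; q5-a->q6; q5-b->q5; q6-a->q7; q6-b->q3; q7-a->q3; q7-b->q3

Build one automaton per condition and run them in lockstep. One (6 states) tracks the count of `a`s, saturating at 5; the other (5 states) tracks how much of the suffix `bbaa` has currently been matched. Each combined state is a pair, one component from each; accept when both components accept. After merging equivalent states the machine shrinks.
8 states suffice.
        a   b  
>  q0   q1  q0 
   q1   q2  q1 
   q2   q3  q4 
   q3   q3  q3 
   q4   q3  q5 
   q5   q6  q5 
   q6   q7  q3 
 * q7   q3  q3 
(> = start, * = accepting)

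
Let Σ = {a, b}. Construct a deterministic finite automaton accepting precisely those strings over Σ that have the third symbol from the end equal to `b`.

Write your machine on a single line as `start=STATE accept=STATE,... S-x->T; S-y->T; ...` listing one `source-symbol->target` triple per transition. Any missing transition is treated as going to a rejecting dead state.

Because acceptance depends on a position counted from the end, the machine has to buffer the most recent 3 symbols. Make each state the string of the last up-to-3 symbols read; on input `x` shift the window left and append `x`. Accept when the buffered window has length 3 and begins with `b`.
A 15-state machine:
          a    b  
>  s0     s1   s2 
   s1     s3   s4 
   s2     s5   s6 
   s3     s7   s8 
   s4     s9  s10 
   s5    s11  s12 
   s6    s13  s14 
   s7     s7   s8 
   s8     s9  s10 
   s9    s11  s12 
   s10   s13  s14 
 * s11    s7   s8 
 * s12    s9  s10 
 * s13   s11  s12 
 * s14   s13  s14 
(> = start, * = accepting)

start=s0; accept=s11,s12,s13,s14; s0-a->s1; s0-b->s2; s1-a->s3; s1-b->s4; s2-a->s5; s2-b->s6; s3-a->s7; s3-b->s8; s4-a->s9; s4-b->s10; s5-a->s11; s5-b->s12; s6-a->s13; s6-b->s14; s7-a->s7; s7-b->s8; s8-a->s9; s8-b->s10; s9-a->s11; s9-b->s12; s10-a->s13; s10-b->s14; s11-a->s7; s11-b->s8; s12-a->s9; s12-b->s10; s13-a->s11; s13-b->s12; s14-a->s13; s14-b->s14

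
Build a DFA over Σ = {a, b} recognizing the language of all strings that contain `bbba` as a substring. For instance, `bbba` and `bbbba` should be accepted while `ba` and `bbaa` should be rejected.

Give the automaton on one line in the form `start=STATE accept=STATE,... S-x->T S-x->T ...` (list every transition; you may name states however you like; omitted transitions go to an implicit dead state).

start=S0 accept=S4 S0-a->S0 S0-b->S1 S1-a->S0 S1-b->S2 S2-a->S0 S2-b->S3 S3-a->S4 S3-b->S3 S4-a->S4 S4-b->S4

Track how much of `bbba` has been matched so far: state S0 is no progress, S4 is the absorbing accept state reached once `bbba` has occurred. Intermediate states record partial matches; on a mismatch, fall back to the longest reusable overlap.
        a   b  
>  S0   S0  S1 
   S1   S0  S2 
   S2   S0  S3 
   S3   S4  S3 
 * S4   S4  S4 
(> = start, * = accepting)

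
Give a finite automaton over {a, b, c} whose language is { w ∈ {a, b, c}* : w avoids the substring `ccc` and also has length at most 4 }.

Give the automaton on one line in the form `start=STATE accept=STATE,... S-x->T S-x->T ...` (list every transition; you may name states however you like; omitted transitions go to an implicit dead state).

Run two small machines in parallel and take their product. One (4 states) tracks partial matches of the forbidden pattern `ccc`; the other (6 states) tracks the input length, saturating at 5. Each combined state is a pair, one component from each; accept when both components accept. After merging equivalent states the machine shrinks.
A 10-state machine:
        a   b   c  
>* q0   q1  q1  q2 
 * q1   q3  q3  q4 
 * q2   q3  q3  q5 
 * q3   q6  q6  q6 
 * q4   q6  q6  q7 
 * q5   q6  q6  q8 
 * q6   q9  q9  q9 
 * q7   q9  q9  q8 
   q8   q8  q8  q8 
 * q9   q8  q8  q8 
(> = start, * = accepting)

start=q0 accept=q0,q1,q2,q3,q4,q5,q6,q7,q9 q0-a->q1 q0-b->q1 q0-c->q2 q1-a->q3 q1-b->q3 q1-c->q4 q2-a->q3 q2-b->q3 q2-c->q5 q3-a->q6 q3-b->q6 q3-c->q6 q4-a->q6 q4-b->q6 q4-c->q7 q5-a->q6 q5-b->q6 q5-c->q8 q6-a->q9 q6-b->q9 q6-c->q9 q7-a->q9 q7-b->q9 q7-c->q8 q8-a->q8 q8-b->q8 q8-c->q8 q9-a->q8 q9-b->q8 q9-c->q8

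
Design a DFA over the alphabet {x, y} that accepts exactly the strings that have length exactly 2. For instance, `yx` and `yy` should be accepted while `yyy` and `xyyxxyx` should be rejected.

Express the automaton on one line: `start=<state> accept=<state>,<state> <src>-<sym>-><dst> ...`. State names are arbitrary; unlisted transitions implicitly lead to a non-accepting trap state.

start=S0 accept=S2 S0-x->S1 S0-y->S1 S1-x->S2 S1-y->S2 S2-x->S3 S2-y->S3 S3-x->S3 S3-y->S3

Count input length up to 3: every symbol moves from S0 toward S3, which means 'more than 2' and absorbs. Accept from {S2}.
A 4-state machine:
        x   y  
>  S0   S1  S1 
   S1   S2  S2 
 * S2   S3  S3 
   S3   S3  S3 
(> = start, * = accepting)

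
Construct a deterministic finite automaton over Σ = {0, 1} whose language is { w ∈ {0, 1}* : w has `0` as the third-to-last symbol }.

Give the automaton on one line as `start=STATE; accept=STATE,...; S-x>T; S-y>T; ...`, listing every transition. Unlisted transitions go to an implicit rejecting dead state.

start=A; accept=H,I,J,K; A-0>B; A-1>C; B-0>D; B-1>E; C-0>F; C-1>G; D-0>H; D-1>I; E-0>J; E-1>K; F-0>L; F-1>M; G-0>N; G-1>O; H-0>H; H-1>I; I-0>J; I-1>K; J-0>L; J-1>M; K-0>N; K-1>O; L-0>H; L-1>I; M-0>J; M-1>K; N-0>L; N-1>M; O-0>N; O-1>O

Because acceptance depends on a position counted from the end, the machine has to buffer the most recent 3 symbols. Make each state the string of the last up-to-3 symbols read; on input `x` shift the window left and append `x`. Accept when the buffered window has length 3 and begins with `0`.
A 15-state machine:
       0  1 
>  A   B  C 
   B   D  E 
   C   F  G 
   D   H  I 
   E   J  K 
   F   L  M 
   G   N  O 
 * H   H  I 
 * I   J  K 
 * J   L  M 
 * K   N  O 
   L   H  I 
   M   J  K 
   N   L  M 
   O   N  O 
(> = start, * = accepting)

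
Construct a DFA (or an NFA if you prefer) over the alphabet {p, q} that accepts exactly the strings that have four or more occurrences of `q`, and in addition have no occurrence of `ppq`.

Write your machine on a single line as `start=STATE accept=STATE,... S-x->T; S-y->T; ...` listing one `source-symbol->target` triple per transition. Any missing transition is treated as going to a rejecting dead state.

Build one automaton per condition and run them in lockstep. The first has 6 states tracking the count of `q`s, saturating at 5; the second has 4 states tracking partial matches of the forbidden pattern `ppq`. A product state is a pair (one from each), accepting exactly when both do. Minimizing collapses redundant product states.
12 states suffice.
       p  q 
>  A   B  C 
   B   D  C 
   C   E  F 
   D   D  D 
   E   D  F 
   F   G  H 
   G   D  H 
   H   I  J 
   I   D  J 
 * J   K  J 
 * K   L  J 
 * L   L  D 
(> = start, * = accepting)

start=A; accept=J,K,L; A-p->B; A-q->C; B-p->D; B-q->C; C-p->E; C-q->F; D-p->D; D-q->D; E-p->D; E-q->F; F-p->G; F-q->H; G-p->D; G-q->H; H-p->I; H-q->J; I-p->D; I-q->J; J-p->K; J-q->J; K-p->L; K-q->J; L-p->L; L-q->D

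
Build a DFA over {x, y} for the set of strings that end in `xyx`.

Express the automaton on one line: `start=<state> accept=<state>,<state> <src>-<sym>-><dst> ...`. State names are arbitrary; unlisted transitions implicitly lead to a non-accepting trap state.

start=q0 accept=q3 q0-x->q1 q0-y->q0 q1-x->q1 q1-y->q2 q2-x->q3 q2-y->q0 q3-x->q1 q3-y->q2

Let each state record the length of the longest suffix of the input read so far that is also a prefix of `xyx`. q1 means the last symbol is `x`; q2 means the last 2 symbols are `xy`; q3 means the last 3 symbols are `xyx`. Accept only at q3, where the string currently ends in `xyx`.
A 4-state machine:
        x   y  
>  q0   q1  q0 
   q1   q1  q2 
   q2   q3  q0 
 * q3   q1  q2 
(> = start, * = accepting)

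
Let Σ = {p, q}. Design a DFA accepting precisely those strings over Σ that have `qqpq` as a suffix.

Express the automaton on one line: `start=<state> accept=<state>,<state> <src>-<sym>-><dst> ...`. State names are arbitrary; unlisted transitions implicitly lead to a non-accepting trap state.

start=S0 accept=S4 S0-p->S0 S0-q->S1 S1-p->S0 S1-q->S2 S2-p->S3 S2-q->S2 S3-p->S0 S3-q->S4 S4-p->S0 S4-q->S2

Remember how much of `qqpq` the current input suffix matches. State S0 means no match yet; S1 means the last symbol is `q`; S2 means the last 2 symbols are `qq`; S3 means the last 3 symbols are `qqp`; S4 means the last 4 symbols are `qqpq`. Only S4 accepts. On a mismatch, fall back to the longest proper suffix that is still a prefix of `qqpq`.
With 5 states:
        p   q  
>  S0   S0  S1 
   S1   S0  S2 
   S2   S3  S2 
   S3   S0  S4 
 * S4   S0  S2 
(> = start, * = accepting)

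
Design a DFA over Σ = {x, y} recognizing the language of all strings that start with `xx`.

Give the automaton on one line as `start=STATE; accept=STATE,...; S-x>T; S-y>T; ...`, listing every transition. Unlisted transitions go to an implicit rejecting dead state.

start=S0; accept=S2; S0-x>S1; S0-y>S3; S1-x>S2; S1-y>S3; S2-x>S2; S2-y>S2; S3-x>S3; S3-y>S3

Check the first 2 symbols one by one: S0 through S1 record how many have matched `xx` so far; any wrong symbol goes to the dead state S3. After all 2 match we enter the accepting sink S2.
        x   y  
>  S0   S1  S3 
   S1   S2  S3 
 * S2   S2  S2 
   S3   S3  S3 
(> = start, * = accepting)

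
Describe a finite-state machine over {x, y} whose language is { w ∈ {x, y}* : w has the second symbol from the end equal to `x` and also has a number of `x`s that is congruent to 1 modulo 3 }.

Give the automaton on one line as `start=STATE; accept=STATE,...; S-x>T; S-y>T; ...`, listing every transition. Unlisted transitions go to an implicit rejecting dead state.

Run two small machines in parallel and take their product. One (7 states) tracks the last 2 symbols read; the other (3 states) tracks the count of `x`s modulo 3. Each combined state is a pair, one component from each; accept when both components accept. Minimizing collapses redundant product states.
7 states suffice.
        x   y  
>  q0   q1  q0 
   q1   q2  q3 
   q2   q4  q2 
 * q3   q2  q5 
   q4   q6  q0 
   q5   q2  q5 
 * q6   q2  q3 
(> = start, * = accepting)

start=q0; accept=q3,q6; q0-x>q1; q0-y>q0; q1-x>q2; q1-y>q3; q2-x>q4; q2-y>q2; q3-x>q2; q3-y>q5; q4-x>q6; q4-y>q0; q5-x>q2; q5-y>q5; q6-x>q2; q6-y>q3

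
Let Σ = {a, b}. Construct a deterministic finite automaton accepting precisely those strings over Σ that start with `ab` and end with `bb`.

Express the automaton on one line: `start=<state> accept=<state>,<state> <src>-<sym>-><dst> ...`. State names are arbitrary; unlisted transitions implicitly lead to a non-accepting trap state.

start=S0 accept=S7 S0-a->S1 S0-b->S2 S1-a->S3 S1-b->S4 S2-a->S3 S2-b->S5 S3-a->S3 S3-b->S2 S4-a->S6 S4-b->S7 S5-a->S3 S5-b->S5 S6-a->S6 S6-b->S4 S7-a->S6 S7-b->S7

Handle the two conditions separately and then intersect. The first has 4 states tracking whether the input so far still matches the prefix `ab`; the second has 3 states tracking how much of the suffix `bb` has currently been matched. A product state is a pair (one from each), accepting exactly when both do.
8 states suffice.
        a   b  
>  S0   S1  S2 
   S1   S3  S4 
   S2   S3  S5 
   S3   S3  S2 
   S4   S6  S7 
   S5   S3  S5 
   S6   S6  S4 
 * S7   S6  S7 
(> = start, * = accepting)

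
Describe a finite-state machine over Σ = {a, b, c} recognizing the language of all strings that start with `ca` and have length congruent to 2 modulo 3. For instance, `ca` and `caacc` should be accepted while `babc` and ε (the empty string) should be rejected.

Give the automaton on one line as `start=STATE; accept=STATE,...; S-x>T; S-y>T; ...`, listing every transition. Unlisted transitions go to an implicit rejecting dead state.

start=q0; accept=q3; q0-a>q1; q0-b>q1; q0-c>q2; q1-a>q1; q1-b>q1; q1-c>q1; q2-a>q3; q2-b>q1; q2-c>q1; q3-a>q4; q3-b>q4; q3-c>q4; q4-a>q5; q4-b>q5; q4-c>q5; q5-a>q3; q5-b>q3; q5-c>q3

Run two small machines in parallel and take their product. One (4 states) tracks whether the input so far still matches the prefix `ca`; the other (3 states) tracks the input length modulo 3. Each combined state is a pair, one component from each; accept when both components accept. After merging equivalent states the machine shrinks.
        a   b   c  
>  q0   q1  q1  q2 
   q1   q1  q1  q1 
   q2   q3  q1  q1 
 * q3   q4  q4  q4 
   q4   q5  q5  q5 
   q5   q3  q3  q3 
(> = start, * = accepting)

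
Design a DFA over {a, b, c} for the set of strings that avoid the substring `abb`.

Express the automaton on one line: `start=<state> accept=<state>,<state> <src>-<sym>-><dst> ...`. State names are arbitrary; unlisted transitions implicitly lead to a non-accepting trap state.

This is the complement of 'contains `abb`'. Use the same substring-matching states — q0 through q3 holding how much of `abb` has just been matched — but flip the accepting set: everything except the trap q3 accepts.
With 4 states:
        a   b   c  
>* q0   q1  q0  q0 
 * q1   q1  q2  q0 
 * q2   q1  q3  q0 
   q3   q3  q3  q3 
(> = start, * = accepting)

start=q0 accept=q0,q1,q2 q0-a->q1 q0-b->q0 q0-c->q0 q1-a->q1 q1-b->q2 q1-c->q0 q2-a->q1 q2-b->q3 q2-c->q0 q3-a->q3 q3-b->q3 q3-c->q3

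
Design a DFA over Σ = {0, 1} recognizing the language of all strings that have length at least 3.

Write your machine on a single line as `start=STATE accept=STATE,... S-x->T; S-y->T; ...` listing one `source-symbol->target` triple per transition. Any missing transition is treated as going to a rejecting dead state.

Count input length up to 4: every symbol moves from q0 toward q4, which means 'more than 3' and absorbs. Accept from {q3, q4}.
With 5 states:
        0   1  
>  q0   q1  q1 
   q1   q2  q2 
   q2   q3  q3 
 * q3   q4  q4 
 * q4   q4  q4 
(> = start, * = accepting)

start=q0; accept=q3,q4; q0-0->q1; q0-1->q1; q1-0->q2; q1-1->q2; q2-0->q3; q2-1->q3; q3-0->q4; q3-1->q4; q4-0->q4; q4-1->q4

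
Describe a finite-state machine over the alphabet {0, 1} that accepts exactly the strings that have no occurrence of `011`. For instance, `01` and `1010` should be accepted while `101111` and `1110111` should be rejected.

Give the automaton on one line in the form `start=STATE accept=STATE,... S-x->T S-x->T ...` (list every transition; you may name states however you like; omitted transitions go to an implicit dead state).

start=S0 accept=S0,S1,S2 S0-0->S1 S0-1->S0 S1-0->S1 S1-1->S2 S2-0->S1 S2-1->S3 S3-0->S3 S3-1->S3

This is the complement of 'contains `011`'. Use the same substring-matching states — S0 through S3 holding how much of `011` has just been matched — but flip the accepting set: everything except the trap S3 accepts.
        0   1  
>* S0   S1  S0 
 * S1   S1  S2 
 * S2   S1  S3 
   S3   S3  S3 
(> = start, * = accepting)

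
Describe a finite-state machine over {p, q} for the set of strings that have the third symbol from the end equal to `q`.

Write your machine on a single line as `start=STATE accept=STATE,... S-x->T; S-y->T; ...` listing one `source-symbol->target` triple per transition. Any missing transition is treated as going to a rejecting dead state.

A DFA must remember the last 3 symbols (since which symbol is third-to-last isn't known until the input ends). Use one state per possible window of the last ≤3 symbols; accept from those whose window starts with `q`.
With 15 states:
          p    q  
>  S0     S1   S2 
   S1     S3   S4 
   S2     S5   S6 
   S3     S7   S8 
   S4     S9  S10 
   S5    S11  S12 
   S6    S13  S14 
   S7     S7   S8 
   S8     S9  S10 
   S9    S11  S12 
   S10   S13  S14 
 * S11    S7   S8 
 * S12    S9  S10 
 * S13   S11  S12 
 * S14   S13  S14 
(> = start, * = accepting)

start=S0; accept=S11,S12,S13,S14; S0-p->S1; S0-q->S2; S1-p->S3; S1-q->S4; S2-p->S5; S2-q->S6; S3-p->S7; S3-q->S8; S4-p->S9; S4-q->S10; S5-p->S11; S5-q->S12; S6-p->S13; S6-q->S14; S7-p->S7; S7-q->S8; S8-p->S9; S8-q->S10; S9-p->S11; S9-q->S12; S10-p->S13; S10-q->S14; S11-p->S7; S11-q->S8; S12-p->S9; S12-q->S10; S13-p->S11; S13-q->S12; S14-p->S13; S14-q->S14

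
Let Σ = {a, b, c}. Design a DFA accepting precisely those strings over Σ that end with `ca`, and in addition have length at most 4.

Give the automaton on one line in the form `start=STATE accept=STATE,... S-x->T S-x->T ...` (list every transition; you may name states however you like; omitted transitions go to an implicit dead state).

start=S0 accept=S5,S8,S11 S0-a->S1 S0-b->S1 S0-c->S2 S1-a->S3 S1-b->S3 S1-c->S4 S2-a->S5 S2-b->S3 S2-c->S4 S3-a->S6 S3-b->S6 S3-c->S7 S4-a->S8 S4-b->S6 S4-c->S7 S5-a->S6 S5-b->S6 S5-c->S7 S6-a->S9 S6-b->S9 S6-c->S10 S7-a->S11 S7-b->S9 S7-c->S10 S8-a->S9 S8-b->S9 S8-c->S10 S9-a->S12 S9-b->S12 S9-c->S13 S10-a->S14 S10-b->S12 S10-c->S13 S11-a->S12 S11-b->S12 S11-c->S13 S12-a->S12 S12-b->S12 S12-c->S13 S13-a->S14 S13-b->S12 S13-c->S13 S14-a->S12 S14-b->S12 S14-c->S13

Run two small machines in parallel and take their product. One (3 states) tracks how much of the suffix `ca` has currently been matched; the other (6 states) tracks the input length, saturating at 5. Each combined state is a pair, one component from each; accept when both components accept.
A 15-state machine:
          a    b    c  
>  S0     S1   S1   S2 
   S1     S3   S3   S4 
   S2     S5   S3   S4 
   S3     S6   S6   S7 
   S4     S8   S6   S7 
 * S5     S6   S6   S7 
   S6     S9   S9  S10 
   S7    S11   S9  S10 
 * S8     S9   S9  S10 
   S9    S12  S12  S13 
   S10   S14  S12  S13 
 * S11   S12  S12  S13 
   S12   S12  S12  S13 
   S13   S14  S12  S13 
   S14   S12  S12  S13 
(> = start, * = accepting)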